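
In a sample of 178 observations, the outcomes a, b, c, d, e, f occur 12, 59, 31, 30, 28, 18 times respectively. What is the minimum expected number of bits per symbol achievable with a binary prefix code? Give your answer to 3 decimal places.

2.494 bits/symbol

Probabilities are the counts divided by 178.
Repeatedly combine the two least-probable nodes; the expected code length is the sum of the merged weights.
merge 6/89 + 9/89 → 15/89
merge 14/89 + 15/89 → 29/89
merge 15/89 + 31/178 → 61/178
merge 29/89 + 59/178 → 117/178
merge 61/178 + 117/178 → 1
L = 15/89 + 29/89 + 61/178 + 117/178 + 1 = 222/89 ≈ 2.494 bits/symbol.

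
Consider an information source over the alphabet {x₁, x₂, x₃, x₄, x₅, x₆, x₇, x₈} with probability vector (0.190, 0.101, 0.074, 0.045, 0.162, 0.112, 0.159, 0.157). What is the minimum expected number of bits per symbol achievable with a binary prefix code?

2.929 bits/symbol

Repeatedly combine the two least-probable nodes; the expected code length is the sum of the merged weights.
merge 9/200 + 37/500 → 119/1000
merge 101/1000 + 14/125 → 213/1000
merge 119/1000 + 157/1000 → 69/250
merge 159/1000 + 81/500 → 321/1000
merge 19/100 + 213/1000 → 403/1000
merge 69/250 + 321/1000 → 597/1000
merge 403/1000 + 597/1000 → 1
L = 119/1000 + 213/1000 + 69/250 + 321/1000 + 403/1000 + 597/1000 + 1 = 2929/1000 = 2.929 bits/symbol.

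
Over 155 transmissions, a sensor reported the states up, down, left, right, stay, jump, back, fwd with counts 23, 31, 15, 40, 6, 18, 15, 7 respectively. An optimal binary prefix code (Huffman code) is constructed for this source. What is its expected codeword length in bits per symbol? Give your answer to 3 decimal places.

2.806 bits/symbol

Probabilities are the counts divided by 155.
Repeatedly combine the two least-probable nodes; the expected code length is the sum of the merged weights.
merge 6/155 + 7/155 → 13/155
merge 13/155 + 3/31 → 28/155
merge 3/31 + 18/155 → 33/155
merge 23/155 + 28/155 → 51/155
merge 1/5 + 33/155 → 64/155
merge 8/31 + 51/155 → 91/155
merge 64/155 + 91/155 → 1
L = 13/155 + 28/155 + 33/155 + 51/155 + 64/155 + 91/155 + 1 = 87/31 ≈ 2.806 bits/symbol.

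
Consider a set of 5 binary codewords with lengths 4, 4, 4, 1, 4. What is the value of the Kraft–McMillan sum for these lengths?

0.75

With common denominator 2^4 = 16: Σ 2^(−ℓᵢ) = 1/16 + 1/16 + 1/16 + 8/16 + 1/16 = 12/16 = 0.75.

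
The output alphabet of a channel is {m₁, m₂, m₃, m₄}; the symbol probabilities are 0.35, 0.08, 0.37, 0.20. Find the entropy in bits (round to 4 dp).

H = −Σ pᵢ log₂ pᵢ.
−0.35·log₂(0.35) = 0.5301
−0.08·log₂(0.08) = 0.2915
−0.37·log₂(0.37) = 0.5307
−0.20·log₂(0.20) = 0.4644
Sum ≈ 1.8167 → 1.8167 bits.

1.8167 bits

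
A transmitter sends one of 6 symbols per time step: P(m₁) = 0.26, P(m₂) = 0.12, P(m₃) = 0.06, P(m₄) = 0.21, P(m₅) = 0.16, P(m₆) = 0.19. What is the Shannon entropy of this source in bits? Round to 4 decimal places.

2.4670 bits

H = −Σ pᵢ log₂ pᵢ.
−0.26·log₂(0.26) = 0.5053
−0.12·log₂(0.12) = 0.3671
−0.06·log₂(0.06) = 0.2435
−0.21·log₂(0.21) = 0.4728
−0.16·log₂(0.16) = 0.4230
−0.19·log₂(0.19) = 0.4552
Sum ≈ 2.4670 → 2.4670 bits.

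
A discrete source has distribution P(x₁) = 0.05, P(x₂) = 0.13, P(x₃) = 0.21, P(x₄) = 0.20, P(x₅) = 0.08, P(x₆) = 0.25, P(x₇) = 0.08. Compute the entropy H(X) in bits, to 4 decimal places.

2.6190 bits

H = −Σ pᵢ log₂ pᵢ.
−0.05·log₂(0.05) = 0.2161
−0.13·log₂(0.13) = 0.3826
−0.21·log₂(0.21) = 0.4728
−0.20·log₂(0.20) = 0.4644
−0.08·log₂(0.08) = 0.2915
−0.25·log₂(0.25) = 0.5000
−0.08·log₂(0.08) = 0.2915
Sum ≈ 2.6190 → 2.6190 bits.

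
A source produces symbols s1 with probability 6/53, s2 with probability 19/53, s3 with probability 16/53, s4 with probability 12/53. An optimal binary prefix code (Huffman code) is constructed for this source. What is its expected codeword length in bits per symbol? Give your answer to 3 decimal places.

Repeatedly combine the two least-probable nodes; the expected code length is the sum of the merged weights.
merge 6/53 + 12/53 → 18/53
merge 16/53 + 18/53 → 34/53
merge 19/53 + 34/53 → 1
L = 18/53 + 34/53 + 1 = 105/53 ≈ 1.981 bits/symbol.

1.981 bits/symbol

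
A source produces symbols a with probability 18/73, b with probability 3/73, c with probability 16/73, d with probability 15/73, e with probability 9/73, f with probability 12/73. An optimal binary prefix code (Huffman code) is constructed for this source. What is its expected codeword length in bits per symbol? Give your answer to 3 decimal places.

2.493 bits/symbol

Repeatedly combine the two least-probable nodes; the expected code length is the sum of the merged weights.
merge 3/73 + 9/73 → 12/73
merge 12/73 + 12/73 → 24/73
merge 15/73 + 16/73 → 31/73
merge 18/73 + 24/73 → 42/73
merge 31/73 + 42/73 → 1
L = 12/73 + 24/73 + 31/73 + 42/73 + 1 = 182/73 ≈ 2.493 bits/symbol.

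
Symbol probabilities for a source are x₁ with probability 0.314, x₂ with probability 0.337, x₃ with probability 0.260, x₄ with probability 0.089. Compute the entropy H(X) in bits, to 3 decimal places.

H = −Σ pᵢ log₂ pᵢ.
−0.314·log₂(0.314) = 0.5247
−0.337·log₂(0.337) = 0.5288
−0.260·log₂(0.260) = 0.5053
−0.089·log₂(0.089) = 0.3106
Sum ≈ 1.8695 → 1.869 bits.

1.869 bits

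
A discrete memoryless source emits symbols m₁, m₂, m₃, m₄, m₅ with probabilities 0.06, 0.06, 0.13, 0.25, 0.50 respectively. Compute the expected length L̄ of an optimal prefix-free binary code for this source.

Repeatedly combine the two least-probable nodes; the expected code length is the sum of the merged weights.
merge 3/50 + 3/50 → 3/25
merge 3/25 + 13/100 → 1/4
merge 1/4 + 1/4 → 1/2
merge 1/2 + 1/2 → 1
L = 3/25 + 1/4 + 1/2 + 1 = 187/100 = 1.87 bits/symbol.

1.87 bits/symbol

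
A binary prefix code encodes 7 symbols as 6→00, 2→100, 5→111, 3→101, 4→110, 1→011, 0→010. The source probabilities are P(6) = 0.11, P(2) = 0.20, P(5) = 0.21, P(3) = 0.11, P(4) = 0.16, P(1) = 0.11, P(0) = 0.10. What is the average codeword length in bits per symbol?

2.89 bits/symbol

L̄ = Σ pᵢ·ℓᵢ = 0.11·2 + 0.20·3 + 0.21·3 + 0.11·3 + 0.16·3 + 0.11·3 + 0.10·3 = 2.89 bits/symbol.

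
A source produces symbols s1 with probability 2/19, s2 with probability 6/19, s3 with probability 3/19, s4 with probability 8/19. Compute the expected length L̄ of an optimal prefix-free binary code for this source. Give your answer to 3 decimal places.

Repeatedly combine the two least-probable nodes; the expected code length is the sum of the merged weights.
merge 2/19 + 3/19 → 5/19
merge 5/19 + 6/19 → 11/19
merge 8/19 + 11/19 → 1
L = 5/19 + 11/19 + 1 = 35/19 ≈ 1.842 bits/symbol.

1.842 bits/symbol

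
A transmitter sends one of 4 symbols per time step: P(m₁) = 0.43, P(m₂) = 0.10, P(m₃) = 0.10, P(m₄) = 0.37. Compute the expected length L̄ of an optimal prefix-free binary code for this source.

1.77 bits/symbol

Repeatedly combine the two least-probable nodes; the expected code length is the sum of the merged weights.
merge 1/10 + 1/10 → 1/5
merge 1/5 + 37/100 → 57/100
merge 43/100 + 57/100 → 1
L = 1/5 + 57/100 + 1 = 177/100 = 1.77 bits/symbol.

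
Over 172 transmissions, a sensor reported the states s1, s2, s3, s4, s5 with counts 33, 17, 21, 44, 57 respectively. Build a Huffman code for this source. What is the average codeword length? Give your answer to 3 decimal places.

2.221 bits/symbol

Probabilities are the counts divided by 172.
Repeatedly combine the two least-probable nodes; the expected code length is the sum of the merged weights.
merge 17/172 + 21/172 → 19/86
merge 33/172 + 19/86 → 71/172
merge 11/43 + 57/172 → 101/172
merge 71/172 + 101/172 → 1
L = 19/86 + 71/172 + 101/172 + 1 = 191/86 ≈ 2.221 bits/symbol.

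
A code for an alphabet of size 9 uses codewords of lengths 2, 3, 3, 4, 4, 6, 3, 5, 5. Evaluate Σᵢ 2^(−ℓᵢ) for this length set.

0.828125

With common denominator 2^6 = 64: Σ 2^(−ℓᵢ) = 16/64 + 8/64 + 8/64 + 4/64 + 4/64 + 1/64 + 8/64 + 2/64 + 2/64 = 53/64 = 0.828125.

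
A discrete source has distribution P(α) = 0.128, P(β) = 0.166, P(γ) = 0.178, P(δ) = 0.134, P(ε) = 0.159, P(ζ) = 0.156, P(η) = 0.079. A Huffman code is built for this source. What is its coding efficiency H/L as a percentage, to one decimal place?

Entropy H = −Σ p log₂ p ≈ 2.7707 bits.
Huffman merges: 79/1000+16/125→207/1000; 67/500+39/250→29/100; 159/1000+83/500→13/40; 89/500+207/1000→77/200; 29/100+13/40→123/200; 77/200+123/200→1. L = 1411/500 ≈ 2.8220.
Efficiency = H/L = 2.7707/2.8220 = 98.2%.

98.2%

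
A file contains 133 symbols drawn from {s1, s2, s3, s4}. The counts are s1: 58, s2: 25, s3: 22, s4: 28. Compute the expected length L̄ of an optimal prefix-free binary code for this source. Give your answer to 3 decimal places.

1.917 bits/symbol

Probabilities are the counts divided by 133.
Repeatedly combine the two least-probable nodes; the expected code length is the sum of the merged weights.
merge 22/133 + 25/133 → 47/133
merge 4/19 + 47/133 → 75/133
merge 58/133 + 75/133 → 1
L = 47/133 + 75/133 + 1 = 255/133 ≈ 1.917 bits/symbol.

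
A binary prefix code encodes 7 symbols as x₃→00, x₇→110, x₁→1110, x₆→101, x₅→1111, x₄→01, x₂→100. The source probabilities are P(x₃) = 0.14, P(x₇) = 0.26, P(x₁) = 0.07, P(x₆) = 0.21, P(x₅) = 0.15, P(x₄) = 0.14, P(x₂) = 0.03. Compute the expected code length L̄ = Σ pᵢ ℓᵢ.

L̄ = Σ pᵢ·ℓᵢ = 0.14·2 + 0.26·3 + 0.07·4 + 0.21·3 + 0.15·4 + 0.14·2 + 0.03·3 = 2.94 bits/symbol.

2.94 bits/symbol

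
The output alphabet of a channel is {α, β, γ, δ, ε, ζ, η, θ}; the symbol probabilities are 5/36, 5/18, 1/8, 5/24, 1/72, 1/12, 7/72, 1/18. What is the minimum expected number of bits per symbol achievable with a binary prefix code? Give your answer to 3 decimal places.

2.736 bits/symbol

Repeatedly combine the two least-probable nodes; the expected code length is the sum of the merged weights.
merge 1/72 + 1/18 → 5/72
merge 5/72 + 1/12 → 11/72
merge 7/72 + 1/8 → 2/9
merge 5/36 + 11/72 → 7/24
merge 5/24 + 2/9 → 31/72
merge 5/18 + 7/24 → 41/72
merge 31/72 + 41/72 → 1
L = 5/72 + 11/72 + 2/9 + 7/24 + 31/72 + 41/72 + 1 = 197/72 ≈ 2.736 bits/symbol.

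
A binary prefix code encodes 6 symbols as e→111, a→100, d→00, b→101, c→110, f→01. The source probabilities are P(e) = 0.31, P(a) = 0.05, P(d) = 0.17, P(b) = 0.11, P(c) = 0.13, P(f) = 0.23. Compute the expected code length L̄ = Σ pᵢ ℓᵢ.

2.6 bits/symbol

L̄ = Σ pᵢ·ℓᵢ = 0.31·3 + 0.05·3 + 0.17·2 + 0.11·3 + 0.13·3 + 0.23·2 = 2.6 bits/symbol.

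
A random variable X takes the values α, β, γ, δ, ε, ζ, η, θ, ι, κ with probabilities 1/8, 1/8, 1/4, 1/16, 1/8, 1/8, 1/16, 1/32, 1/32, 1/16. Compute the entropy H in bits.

3.0625 bits

Each probability is a power of 1/2, so log₂(1/p) is an integer.
H = Σ p·log₂(1/p) = 1/8·3 + 1/8·3 + 1/4·2 + 1/16·4 + 1/8·3 + 1/8·3 + 1/16·4 + 1/32·5 + 1/32·5 + 1/16·4 = 3.0625 bits.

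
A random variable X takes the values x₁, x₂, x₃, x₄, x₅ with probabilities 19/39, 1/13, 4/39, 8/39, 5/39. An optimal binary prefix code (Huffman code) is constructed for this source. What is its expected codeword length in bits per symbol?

Repeatedly combine the two least-probable nodes; the expected code length is the sum of the merged weights.
merge 1/13 + 4/39 → 7/39
merge 5/39 + 7/39 → 4/13
merge 8/39 + 4/13 → 20/39
merge 19/39 + 20/39 → 1
L = 7/39 + 4/13 + 20/39 + 1 = 2 bits/symbol.

2 bits/symbol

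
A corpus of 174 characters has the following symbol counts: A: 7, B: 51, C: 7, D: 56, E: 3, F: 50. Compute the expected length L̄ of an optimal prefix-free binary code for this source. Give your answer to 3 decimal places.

Probabilities are the counts divided by 174.
Repeatedly combine the two least-probable nodes; the expected code length is the sum of the merged weights.
merge 1/58 + 7/174 → 5/87
merge 7/174 + 5/87 → 17/174
merge 17/174 + 25/87 → 67/174
merge 17/58 + 28/87 → 107/174
merge 67/174 + 107/174 → 1
L = 5/87 + 17/174 + 67/174 + 107/174 + 1 = 125/58 ≈ 2.155 bits/symbol.

2.155 bits/symbol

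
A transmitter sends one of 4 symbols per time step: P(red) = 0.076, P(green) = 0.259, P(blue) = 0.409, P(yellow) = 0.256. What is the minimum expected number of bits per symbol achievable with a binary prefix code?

1.923 bits/symbol

Repeatedly combine the two least-probable nodes; the expected code length is the sum of the merged weights.
merge 19/250 + 32/125 → 83/250
merge 259/1000 + 83/250 → 591/1000
merge 409/1000 + 591/1000 → 1
L = 83/250 + 591/1000 + 1 = 1923/1000 = 1.923 bits/symbol.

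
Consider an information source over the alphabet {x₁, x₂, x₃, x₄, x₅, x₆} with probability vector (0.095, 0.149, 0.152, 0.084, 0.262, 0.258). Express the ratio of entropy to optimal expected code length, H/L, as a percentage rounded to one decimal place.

99.0%

Entropy H = −Σ p log₂ p ≈ 2.4557 bits.
Huffman merges: 21/250+19/200→179/1000; 149/1000+19/125→301/1000; 179/1000+129/500→437/1000; 131/500+301/1000→563/1000; 437/1000+563/1000→1. L = 62/25 ≈ 2.4800.
Efficiency = H/L = 2.4557/2.4800 = 99.0%.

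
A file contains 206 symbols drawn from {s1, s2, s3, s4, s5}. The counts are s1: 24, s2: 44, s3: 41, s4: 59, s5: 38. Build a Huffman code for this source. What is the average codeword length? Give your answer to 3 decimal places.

Probabilities are the counts divided by 206.
Repeatedly combine the two least-probable nodes; the expected code length is the sum of the merged weights.
merge 12/103 + 19/103 → 31/103
merge 41/206 + 22/103 → 85/206
merge 59/206 + 31/103 → 121/206
merge 85/206 + 121/206 → 1
L = 31/103 + 85/206 + 121/206 + 1 = 237/103 ≈ 2.301 bits/symbol.

2.301 bits/symbol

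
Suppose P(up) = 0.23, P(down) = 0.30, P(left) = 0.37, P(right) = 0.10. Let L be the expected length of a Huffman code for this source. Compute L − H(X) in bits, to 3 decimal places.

0.088 bits

Entropy H = −Σ p log₂ p ≈ 1.8717 bits.
Huffman merges: 1/10+23/100→33/100; 3/10+33/100→63/100; 37/100+63/100→1. L = 49/25 ≈ 1.9600.
L − H = 1.9600 − 1.8717 = 0.088 bits.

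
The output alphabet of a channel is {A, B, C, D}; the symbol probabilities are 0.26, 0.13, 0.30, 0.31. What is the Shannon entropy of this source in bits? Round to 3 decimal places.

1.933 bits

H = −Σ pᵢ log₂ pᵢ.
−0.26·log₂(0.26) = 0.5053
−0.13·log₂(0.13) = 0.3826
−0.30·log₂(0.30) = 0.5211
−0.31·log₂(0.31) = 0.5238
Sum ≈ 1.9328 → 1.933 bits.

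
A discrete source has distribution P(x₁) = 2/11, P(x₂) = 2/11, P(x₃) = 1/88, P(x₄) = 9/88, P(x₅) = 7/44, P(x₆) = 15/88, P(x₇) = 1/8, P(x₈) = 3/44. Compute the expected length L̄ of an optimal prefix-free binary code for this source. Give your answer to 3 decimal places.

Repeatedly combine the two least-probable nodes; the expected code length is the sum of the merged weights.
merge 1/88 + 3/44 → 7/88
merge 7/88 + 9/88 → 2/11
merge 1/8 + 7/44 → 25/88
merge 15/88 + 2/11 → 31/88
merge 2/11 + 2/11 → 4/11
merge 25/88 + 31/88 → 7/11
merge 4/11 + 7/11 → 1
L = 7/88 + 2/11 + 25/88 + 31/88 + 4/11 + 7/11 + 1 = 255/88 ≈ 2.898 bits/symbol.

2.898 bits/symbol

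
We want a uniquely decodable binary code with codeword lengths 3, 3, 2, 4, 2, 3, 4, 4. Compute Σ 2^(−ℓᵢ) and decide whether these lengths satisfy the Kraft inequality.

With common denominator 2^4 = 16: Σ 2^(−ℓᵢ) = 2/16 + 2/16 + 4/16 + 1/16 + 4/16 + 2/16 + 1/16 + 1/16 = 17/16 = 1.0625.
Kraft's inequality requires Σ ≤ 1; here Σ = 1.0625 > 1, so no such prefix code exists.

1.0625; no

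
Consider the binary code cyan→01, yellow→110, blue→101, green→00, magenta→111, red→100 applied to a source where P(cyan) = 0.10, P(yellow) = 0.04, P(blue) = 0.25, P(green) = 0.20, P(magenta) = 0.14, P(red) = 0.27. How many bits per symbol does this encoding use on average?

2.7 bits/symbol

L̄ = Σ pᵢ·ℓᵢ = 0.10·2 + 0.04·3 + 0.25·3 + 0.20·2 + 0.14·3 + 0.27·3 = 2.7 bits/symbol.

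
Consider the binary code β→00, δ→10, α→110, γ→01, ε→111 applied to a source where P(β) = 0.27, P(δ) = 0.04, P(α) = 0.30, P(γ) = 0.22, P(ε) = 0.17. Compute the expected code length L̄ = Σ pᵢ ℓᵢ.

L̄ = Σ pᵢ·ℓᵢ = 0.27·2 + 0.04·2 + 0.30·3 + 0.22·2 + 0.17·3 = 2.47 bits/symbol.

2.47 bits/symbol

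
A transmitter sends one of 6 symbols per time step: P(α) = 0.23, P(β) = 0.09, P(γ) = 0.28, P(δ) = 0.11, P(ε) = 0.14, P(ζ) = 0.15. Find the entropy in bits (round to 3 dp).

H = −Σ pᵢ log₂ pᵢ.
−0.23·log₂(0.23) = 0.4877
−0.09·log₂(0.09) = 0.3127
−0.28·log₂(0.28) = 0.5142
−0.11·log₂(0.11) = 0.3503
−0.14·log₂(0.14) = 0.3971
−0.15·log₂(0.15) = 0.4105
Sum ≈ 2.4725 → 2.472 bits.

2.472 bits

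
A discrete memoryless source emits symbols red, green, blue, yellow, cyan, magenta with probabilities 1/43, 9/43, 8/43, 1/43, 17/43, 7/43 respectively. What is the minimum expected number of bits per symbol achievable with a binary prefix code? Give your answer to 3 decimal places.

2.256 bits/symbol

Repeatedly combine the two least-probable nodes; the expected code length is the sum of the merged weights.
merge 1/43 + 1/43 → 2/43
merge 2/43 + 7/43 → 9/43
merge 8/43 + 9/43 → 17/43
merge 9/43 + 17/43 → 26/43
merge 17/43 + 26/43 → 1
L = 2/43 + 9/43 + 17/43 + 26/43 + 1 = 97/43 ≈ 2.256 bits/symbol.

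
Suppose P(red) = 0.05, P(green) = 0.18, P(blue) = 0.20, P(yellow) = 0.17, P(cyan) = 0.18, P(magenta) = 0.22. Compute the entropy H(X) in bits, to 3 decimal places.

2.486 bits

H = −Σ pᵢ log₂ pᵢ.
−0.05·log₂(0.05) = 0.2161
−0.18·log₂(0.18) = 0.4453
−0.20·log₂(0.20) = 0.4644
−0.17·log₂(0.17) = 0.4346
−0.18·log₂(0.18) = 0.4453
−0.22·log₂(0.22) = 0.4806
Sum ≈ 2.4863 → 2.486 bits.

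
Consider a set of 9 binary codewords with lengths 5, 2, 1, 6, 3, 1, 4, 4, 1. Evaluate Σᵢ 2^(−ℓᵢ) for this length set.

2.046875

With common denominator 2^6 = 64: Σ 2^(−ℓᵢ) = 2/64 + 16/64 + 32/64 + 1/64 + 8/64 + 32/64 + 4/64 + 4/64 + 32/64 = 131/64 = 2.046875.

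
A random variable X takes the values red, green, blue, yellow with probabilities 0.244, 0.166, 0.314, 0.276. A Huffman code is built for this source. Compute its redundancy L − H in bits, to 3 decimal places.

Entropy H = −Σ p log₂ p ≈ 1.9640 bits.
Huffman merges: 83/500+61/250→41/100; 69/250+157/500→59/100; 41/100+59/100→1. L = 2 ≈ 2.0000.
L − H = 2.0000 − 1.9640 = 0.036 bits.

0.036 bits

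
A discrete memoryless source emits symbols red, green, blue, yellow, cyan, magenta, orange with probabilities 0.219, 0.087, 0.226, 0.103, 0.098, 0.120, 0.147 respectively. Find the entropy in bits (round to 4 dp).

2.7111 bits

H = −Σ pᵢ log₂ pᵢ.
−0.219·log₂(0.219) = 0.4798
−0.087·log₂(0.087) = 0.3065
−0.226·log₂(0.226) = 0.4849
−0.103·log₂(0.103) = 0.3378
−0.098·log₂(0.098) = 0.3284
−0.120·log₂(0.120) = 0.3671
−0.147·log₂(0.147) = 0.4066
Sum ≈ 2.7111 → 2.7111 bits.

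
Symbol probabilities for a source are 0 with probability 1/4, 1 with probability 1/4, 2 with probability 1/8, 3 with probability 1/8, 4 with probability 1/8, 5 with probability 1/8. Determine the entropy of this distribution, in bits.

2.5 bits

Each probability is a power of 1/2, so log₂(1/p) is an integer.
H = Σ p·log₂(1/p) = 1/4·2 + 1/4·2 + 1/8·3 + 1/8·3 + 1/8·3 + 1/8·3 = 2.5 bits.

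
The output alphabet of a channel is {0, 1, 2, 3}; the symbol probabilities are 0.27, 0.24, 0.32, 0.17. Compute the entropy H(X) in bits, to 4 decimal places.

H = −Σ pᵢ log₂ pᵢ.
−0.27·log₂(0.27) = 0.5100
−0.24·log₂(0.24) = 0.4941
−0.32·log₂(0.32) = 0.5260
−0.17·log₂(0.17) = 0.4346
Sum ≈ 1.9648 → 1.9648 bits.

1.9648 bits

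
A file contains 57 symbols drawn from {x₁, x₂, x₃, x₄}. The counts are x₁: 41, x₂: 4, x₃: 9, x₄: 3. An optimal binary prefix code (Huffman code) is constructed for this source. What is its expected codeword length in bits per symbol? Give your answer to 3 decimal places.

1.404 bits/symbol

Probabilities are the counts divided by 57.
Repeatedly combine the two least-probable nodes; the expected code length is the sum of the merged weights.
merge 1/19 + 4/57 → 7/57
merge 7/57 + 3/19 → 16/57
merge 16/57 + 41/57 → 1
L = 7/57 + 16/57 + 1 = 80/57 ≈ 1.404 bits/symbol.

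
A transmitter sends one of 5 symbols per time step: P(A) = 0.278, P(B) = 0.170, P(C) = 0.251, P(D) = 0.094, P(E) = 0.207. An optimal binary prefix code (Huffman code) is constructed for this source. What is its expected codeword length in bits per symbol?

Repeatedly combine the two least-probable nodes; the expected code length is the sum of the merged weights.
merge 47/500 + 17/100 → 33/125
merge 207/1000 + 251/1000 → 229/500
merge 33/125 + 139/500 → 271/500
merge 229/500 + 271/500 → 1
L = 33/125 + 229/500 + 271/500 + 1 = 283/125 = 2.264 bits/symbol.

2.264 bits/symbol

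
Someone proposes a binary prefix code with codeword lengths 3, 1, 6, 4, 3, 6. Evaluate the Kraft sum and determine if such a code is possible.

With common denominator 2^6 = 64: Σ 2^(−ℓᵢ) = 8/64 + 32/64 + 1/64 + 4/64 + 8/64 + 1/64 = 54/64 = 0.84375.
Kraft's inequality requires Σ ≤ 1; here Σ = 0.84375 ≤ 1, so such a prefix code exists.

0.84375; yes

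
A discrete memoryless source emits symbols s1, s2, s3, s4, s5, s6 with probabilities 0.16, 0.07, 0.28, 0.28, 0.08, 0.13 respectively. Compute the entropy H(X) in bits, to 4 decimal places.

H = −Σ pᵢ log₂ pᵢ.
−0.16·log₂(0.16) = 0.4230
−0.07·log₂(0.07) = 0.2686
−0.28·log₂(0.28) = 0.5142
−0.28·log₂(0.28) = 0.5142
−0.08·log₂(0.08) = 0.2915
−0.13·log₂(0.13) = 0.3826
Sum ≈ 2.3942 → 2.3942 bits.

2.3942 bits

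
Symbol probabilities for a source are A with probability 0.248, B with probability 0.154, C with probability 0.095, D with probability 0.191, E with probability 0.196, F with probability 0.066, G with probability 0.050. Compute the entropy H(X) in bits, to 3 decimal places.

2.629 bits

H = −Σ pᵢ log₂ pᵢ.
−0.248·log₂(0.248) = 0.4989
−0.154·log₂(0.154) = 0.4156
−0.095·log₂(0.095) = 0.3226
−0.191·log₂(0.191) = 0.4562
−0.196·log₂(0.196) = 0.4608
−0.066·log₂(0.066) = 0.2588
−0.050·log₂(0.050) = 0.2161
Sum ≈ 2.6290 → 2.629 bits.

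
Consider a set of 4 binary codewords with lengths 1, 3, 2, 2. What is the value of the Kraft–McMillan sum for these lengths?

With common denominator 2^3 = 8: Σ 2^(−ℓᵢ) = 4/8 + 1/8 + 2/8 + 2/8 = 9/8 = 1.125.

1.125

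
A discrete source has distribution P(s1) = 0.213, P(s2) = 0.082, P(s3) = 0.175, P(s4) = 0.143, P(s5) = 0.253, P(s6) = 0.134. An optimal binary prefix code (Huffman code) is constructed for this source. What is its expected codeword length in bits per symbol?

Repeatedly combine the two least-probable nodes; the expected code length is the sum of the merged weights.
merge 41/500 + 67/500 → 27/125
merge 143/1000 + 7/40 → 159/500
merge 213/1000 + 27/125 → 429/1000
merge 253/1000 + 159/500 → 571/1000
merge 429/1000 + 571/1000 → 1
L = 27/125 + 159/500 + 429/1000 + 571/1000 + 1 = 1267/500 = 2.534 bits/symbol.

2.534 bits/symbol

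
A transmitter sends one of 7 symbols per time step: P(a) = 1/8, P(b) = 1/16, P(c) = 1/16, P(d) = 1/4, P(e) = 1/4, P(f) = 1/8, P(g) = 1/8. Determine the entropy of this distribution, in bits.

Each probability is a power of 1/2, so log₂(1/p) is an integer.
H = Σ p·log₂(1/p) = 1/8·3 + 1/16·4 + 1/16·4 + 1/4·2 + 1/4·2 + 1/8·3 + 1/8·3 = 2.625 bits.

2.625 bits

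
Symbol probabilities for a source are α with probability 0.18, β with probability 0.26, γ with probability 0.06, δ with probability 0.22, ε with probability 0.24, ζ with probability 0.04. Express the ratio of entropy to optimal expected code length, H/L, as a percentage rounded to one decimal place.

Entropy H = −Σ p log₂ p ≈ 2.3546 bits.
Huffman merges: 1/25+3/50→1/10; 1/10+9/50→7/25; 11/50+6/25→23/50; 13/50+7/25→27/50; 23/50+27/50→1. L = 119/50 ≈ 2.3800.
Efficiency = H/L = 2.3546/2.3800 = 98.9%.

98.9%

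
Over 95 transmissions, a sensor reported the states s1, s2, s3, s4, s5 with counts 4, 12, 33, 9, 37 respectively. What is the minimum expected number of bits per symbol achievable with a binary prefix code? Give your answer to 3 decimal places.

2.011 bits/symbol

Probabilities are the counts divided by 95.
Repeatedly combine the two least-probable nodes; the expected code length is the sum of the merged weights.
merge 4/95 + 9/95 → 13/95
merge 12/95 + 13/95 → 5/19
merge 5/19 + 33/95 → 58/95
merge 37/95 + 58/95 → 1
L = 13/95 + 5/19 + 58/95 + 1 = 191/95 ≈ 2.011 bits/symbol.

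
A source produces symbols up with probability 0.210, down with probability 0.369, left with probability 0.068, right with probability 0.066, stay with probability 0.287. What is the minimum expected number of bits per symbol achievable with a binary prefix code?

2.109 bits/symbol

Repeatedly combine the two least-probable nodes; the expected code length is the sum of the merged weights.
merge 33/500 + 17/250 → 67/500
merge 67/500 + 21/100 → 43/125
merge 287/1000 + 43/125 → 631/1000
merge 369/1000 + 631/1000 → 1
L = 67/500 + 43/125 + 631/1000 + 1 = 2109/1000 = 2.109 bits/symbol.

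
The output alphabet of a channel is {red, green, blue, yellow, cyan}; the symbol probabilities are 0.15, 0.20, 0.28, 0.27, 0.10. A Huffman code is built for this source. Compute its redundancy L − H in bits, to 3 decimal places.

0.019 bits

Entropy H = −Σ p log₂ p ≈ 2.2314 bits.
Huffman merges: 1/10+3/20→1/4; 1/5+1/4→9/20; 27/100+7/25→11/20; 9/20+11/20→1. L = 9/4 ≈ 2.2500.
L − H = 2.2500 − 2.2314 = 0.019 bits.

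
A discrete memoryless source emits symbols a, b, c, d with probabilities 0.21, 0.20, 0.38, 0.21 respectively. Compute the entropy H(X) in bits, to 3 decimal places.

H = −Σ pᵢ log₂ pᵢ.
−0.21·log₂(0.21) = 0.4728
−0.20·log₂(0.20) = 0.4644
−0.38·log₂(0.38) = 0.5305
−0.21·log₂(0.21) = 0.4728
Sum ≈ 1.9405 → 1.940 bits.

1.940 bits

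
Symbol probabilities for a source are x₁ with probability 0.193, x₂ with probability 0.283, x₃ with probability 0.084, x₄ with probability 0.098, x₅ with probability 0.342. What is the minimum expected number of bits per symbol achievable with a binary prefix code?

Repeatedly combine the two least-probable nodes; the expected code length is the sum of the merged weights.
merge 21/250 + 49/500 → 91/500
merge 91/500 + 193/1000 → 3/8
merge 283/1000 + 171/500 → 5/8
merge 3/8 + 5/8 → 1
L = 91/500 + 3/8 + 5/8 + 1 = 1091/500 = 2.182 bits/symbol.

2.182 bits/symbol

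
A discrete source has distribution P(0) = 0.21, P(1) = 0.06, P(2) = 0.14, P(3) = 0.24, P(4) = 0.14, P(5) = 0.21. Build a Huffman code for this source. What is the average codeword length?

2.54 bits/symbol

Repeatedly combine the two least-probable nodes; the expected code length is the sum of the merged weights.
merge 3/50 + 7/50 → 1/5
merge 7/50 + 1/5 → 17/50
merge 21/100 + 21/100 → 21/50
merge 6/25 + 17/50 → 29/50
merge 21/50 + 29/50 → 1
L = 1/5 + 17/50 + 21/50 + 29/50 + 1 = 127/50 = 2.54 bits/symbol.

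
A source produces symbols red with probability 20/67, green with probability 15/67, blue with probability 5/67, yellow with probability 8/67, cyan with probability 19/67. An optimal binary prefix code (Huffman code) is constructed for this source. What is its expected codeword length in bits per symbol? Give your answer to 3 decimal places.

2.194 bits/symbol

Repeatedly combine the two least-probable nodes; the expected code length is the sum of the merged weights.
merge 5/67 + 8/67 → 13/67
merge 13/67 + 15/67 → 28/67
merge 19/67 + 20/67 → 39/67
merge 28/67 + 39/67 → 1
L = 13/67 + 28/67 + 39/67 + 1 = 147/67 ≈ 2.194 bits/symbol.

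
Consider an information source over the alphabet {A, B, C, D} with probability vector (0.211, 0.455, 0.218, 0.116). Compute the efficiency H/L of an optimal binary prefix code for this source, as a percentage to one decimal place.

97.8%

Entropy H = −Σ p log₂ p ≈ 1.8301 bits.
Huffman merges: 29/250+211/1000→327/1000; 109/500+327/1000→109/200; 91/200+109/200→1. L = 234/125 ≈ 1.8720.
Efficiency = H/L = 1.8301/1.8720 = 97.8%.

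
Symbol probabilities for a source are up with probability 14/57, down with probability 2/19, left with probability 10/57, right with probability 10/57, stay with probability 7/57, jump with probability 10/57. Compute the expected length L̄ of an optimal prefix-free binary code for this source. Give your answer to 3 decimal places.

Repeatedly combine the two least-probable nodes; the expected code length is the sum of the merged weights.
merge 2/19 + 7/57 → 13/57
merge 10/57 + 10/57 → 20/57
merge 10/57 + 13/57 → 23/57
merge 14/57 + 20/57 → 34/57
merge 23/57 + 34/57 → 1
L = 13/57 + 20/57 + 23/57 + 34/57 + 1 = 49/19 ≈ 2.579 bits/symbol.

2.579 bits/symbol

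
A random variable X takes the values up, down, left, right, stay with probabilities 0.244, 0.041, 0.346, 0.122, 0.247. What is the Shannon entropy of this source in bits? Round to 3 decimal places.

2.084 bits

H = −Σ pᵢ log₂ pᵢ.
−0.244·log₂(0.244) = 0.4966
−0.041·log₂(0.041) = 0.1889
−0.346·log₂(0.346) = 0.5298
−0.122·log₂(0.122) = 0.3703
−0.247·log₂(0.247) = 0.4983
Sum ≈ 2.0838 → 2.084 bits.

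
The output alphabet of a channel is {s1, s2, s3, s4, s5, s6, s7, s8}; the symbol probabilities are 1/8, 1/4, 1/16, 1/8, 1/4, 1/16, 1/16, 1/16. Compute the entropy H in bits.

Each probability is a power of 1/2, so log₂(1/p) is an integer.
H = Σ p·log₂(1/p) = 1/8·3 + 1/4·2 + 1/16·4 + 1/8·3 + 1/4·2 + 1/16·4 + 1/16·4 + 1/16·4 = 2.75 bits.

2.75 bits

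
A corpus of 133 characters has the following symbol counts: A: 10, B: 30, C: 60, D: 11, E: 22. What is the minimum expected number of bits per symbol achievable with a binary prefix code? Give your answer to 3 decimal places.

Probabilities are the counts divided by 133.
Repeatedly combine the two least-probable nodes; the expected code length is the sum of the merged weights.
merge 10/133 + 11/133 → 3/19
merge 3/19 + 22/133 → 43/133
merge 30/133 + 43/133 → 73/133
merge 60/133 + 73/133 → 1
L = 3/19 + 43/133 + 73/133 + 1 = 270/133 ≈ 2.030 bits/symbol.

2.030 bits/symbol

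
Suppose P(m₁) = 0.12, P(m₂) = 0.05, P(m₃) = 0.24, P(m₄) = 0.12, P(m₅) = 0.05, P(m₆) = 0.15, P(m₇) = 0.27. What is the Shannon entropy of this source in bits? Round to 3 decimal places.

H = −Σ pᵢ log₂ pᵢ.
−0.12·log₂(0.12) = 0.3671
−0.05·log₂(0.05) = 0.2161
−0.24·log₂(0.24) = 0.4941
−0.12·log₂(0.12) = 0.3671
−0.05·log₂(0.05) = 0.2161
−0.15·log₂(0.15) = 0.4105
−0.27·log₂(0.27) = 0.5100
Sum ≈ 2.5810 → 2.581 bits.

2.581 bits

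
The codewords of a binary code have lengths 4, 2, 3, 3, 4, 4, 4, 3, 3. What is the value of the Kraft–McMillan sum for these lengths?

1

With common denominator 2^4 = 16: Σ 2^(−ℓᵢ) = 1/16 + 4/16 + 2/16 + 2/16 + 1/16 + 1/16 + 1/16 + 2/16 + 2/16 = 16/16 = 1.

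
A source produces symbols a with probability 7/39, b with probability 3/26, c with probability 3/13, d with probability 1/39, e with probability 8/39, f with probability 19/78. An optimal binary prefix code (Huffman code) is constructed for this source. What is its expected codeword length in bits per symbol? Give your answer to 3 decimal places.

2.462 bits/symbol

Repeatedly combine the two least-probable nodes; the expected code length is the sum of the merged weights.
merge 1/39 + 3/26 → 11/78
merge 11/78 + 7/39 → 25/78
merge 8/39 + 3/13 → 17/39
merge 19/78 + 25/78 → 22/39
merge 17/39 + 22/39 → 1
L = 11/78 + 25/78 + 17/39 + 22/39 + 1 = 32/13 ≈ 2.462 bits/symbol.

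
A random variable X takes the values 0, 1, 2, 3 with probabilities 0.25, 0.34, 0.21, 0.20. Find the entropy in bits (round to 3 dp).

H = −Σ pᵢ log₂ pᵢ.
−0.25·log₂(0.25) = 0.5000
−0.34·log₂(0.34) = 0.5292
−0.21·log₂(0.21) = 0.4728
−0.20·log₂(0.20) = 0.4644
Sum ≈ 1.9664 → 1.966 bits.

1.966 bits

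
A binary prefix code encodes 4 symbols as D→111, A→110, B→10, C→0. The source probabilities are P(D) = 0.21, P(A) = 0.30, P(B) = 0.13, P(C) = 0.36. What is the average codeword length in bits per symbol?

L̄ = Σ pᵢ·ℓᵢ = 0.21·3 + 0.30·3 + 0.13·2 + 0.36·1 = 2.15 bits/symbol.

2.15 bits/symbol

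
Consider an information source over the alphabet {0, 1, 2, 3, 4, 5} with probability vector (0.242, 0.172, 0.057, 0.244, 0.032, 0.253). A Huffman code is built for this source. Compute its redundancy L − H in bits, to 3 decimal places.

Entropy H = −Σ p log₂ p ≈ 2.3248 bits.
Huffman merges: 4/125+57/1000→89/1000; 89/1000+43/250→261/1000; 121/500+61/250→243/500; 253/1000+261/1000→257/500; 243/500+257/500→1. L = 47/20 ≈ 2.3500.
L − H = 2.3500 − 2.3248 = 0.025 bits.

0.025 bits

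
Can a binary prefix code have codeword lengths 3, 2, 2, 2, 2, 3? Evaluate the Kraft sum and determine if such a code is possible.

1.25; no

With common denominator 2^3 = 8: Σ 2^(−ℓᵢ) = 1/8 + 2/8 + 2/8 + 2/8 + 2/8 + 1/8 = 10/8 = 1.25.
Kraft's inequality requires Σ ≤ 1; here Σ = 1.25 > 1, so no such prefix code exists.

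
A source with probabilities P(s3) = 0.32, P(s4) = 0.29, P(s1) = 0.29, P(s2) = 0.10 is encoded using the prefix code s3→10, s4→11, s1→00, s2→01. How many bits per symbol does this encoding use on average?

2 bits/symbol

L̄ = Σ pᵢ·ℓᵢ = 0.32·2 + 0.29·2 + 0.29·2 + 0.10·2 = 2 bits/symbol.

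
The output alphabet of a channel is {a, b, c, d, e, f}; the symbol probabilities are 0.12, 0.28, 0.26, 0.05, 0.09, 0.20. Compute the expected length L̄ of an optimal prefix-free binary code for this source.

2.4 bits/symbol

Repeatedly combine the two least-probable nodes; the expected code length is the sum of the merged weights.
merge 1/20 + 9/100 → 7/50
merge 3/25 + 7/50 → 13/50
merge 1/5 + 13/50 → 23/50
merge 13/50 + 7/25 → 27/50
merge 23/50 + 27/50 → 1
L = 7/50 + 13/50 + 23/50 + 27/50 + 1 = 12/5 = 2.4 bits/symbol.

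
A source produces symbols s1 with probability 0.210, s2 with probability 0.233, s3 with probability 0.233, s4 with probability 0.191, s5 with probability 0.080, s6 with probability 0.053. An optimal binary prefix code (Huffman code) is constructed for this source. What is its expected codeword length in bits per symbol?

Repeatedly combine the two least-probable nodes; the expected code length is the sum of the merged weights.
merge 53/1000 + 2/25 → 133/1000
merge 133/1000 + 191/1000 → 81/250
merge 21/100 + 233/1000 → 443/1000
merge 233/1000 + 81/250 → 557/1000
merge 443/1000 + 557/1000 → 1
L = 133/1000 + 81/250 + 443/1000 + 557/1000 + 1 = 2457/1000 = 2.457 bits/symbol.

2.457 bits/symbol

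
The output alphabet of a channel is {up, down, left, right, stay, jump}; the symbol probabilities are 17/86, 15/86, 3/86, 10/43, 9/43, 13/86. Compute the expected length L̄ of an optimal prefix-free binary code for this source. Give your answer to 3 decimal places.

Repeatedly combine the two least-probable nodes; the expected code length is the sum of the merged weights.
merge 3/86 + 13/86 → 8/43
merge 15/86 + 8/43 → 31/86
merge 17/86 + 9/43 → 35/86
merge 10/43 + 31/86 → 51/86
merge 35/86 + 51/86 → 1
L = 8/43 + 31/86 + 35/86 + 51/86 + 1 = 219/86 ≈ 2.547 bits/symbol.

2.547 bits/symbol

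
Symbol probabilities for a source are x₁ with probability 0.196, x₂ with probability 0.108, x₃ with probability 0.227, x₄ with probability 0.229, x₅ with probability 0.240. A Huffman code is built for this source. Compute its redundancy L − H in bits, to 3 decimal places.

0.030 bits

Entropy H = −Σ p log₂ p ≈ 2.2743 bits.
Huffman merges: 27/250+49/250→38/125; 227/1000+229/1000→57/125; 6/25+38/125→68/125; 57/125+68/125→1. L = 288/125 ≈ 2.3040.
L − H = 2.3040 − 2.2743 = 0.030 bits.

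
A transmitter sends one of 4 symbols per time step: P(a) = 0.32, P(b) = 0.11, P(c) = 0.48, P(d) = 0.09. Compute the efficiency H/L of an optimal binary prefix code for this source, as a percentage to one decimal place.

Entropy H = −Σ p log₂ p ≈ 1.6972 bits.
Huffman merges: 9/100+11/100→1/5; 1/5+8/25→13/25; 12/25+13/25→1. L = 43/25 ≈ 1.7200.
Efficiency = H/L = 1.6972/1.7200 = 98.7%.

98.7%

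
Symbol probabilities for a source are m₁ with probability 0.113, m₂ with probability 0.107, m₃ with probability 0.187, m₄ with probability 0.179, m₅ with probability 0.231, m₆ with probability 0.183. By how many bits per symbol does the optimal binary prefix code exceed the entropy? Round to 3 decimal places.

Entropy H = −Σ p log₂ p ≈ 2.5338 bits.
Huffman merges: 107/1000+113/1000→11/50; 179/1000+183/1000→181/500; 187/1000+11/50→407/1000; 231/1000+181/500→593/1000; 407/1000+593/1000→1. L = 1291/500 ≈ 2.5820.
L − H = 2.5820 − 2.5338 = 0.048 bits.

0.048 bits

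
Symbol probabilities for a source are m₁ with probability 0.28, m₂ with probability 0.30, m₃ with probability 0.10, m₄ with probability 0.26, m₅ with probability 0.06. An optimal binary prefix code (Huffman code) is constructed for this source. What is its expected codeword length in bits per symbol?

2.16 bits/symbol

Repeatedly combine the two least-probable nodes; the expected code length is the sum of the merged weights.
merge 3/50 + 1/10 → 4/25
merge 4/25 + 13/50 → 21/50
merge 7/25 + 3/10 → 29/50
merge 21/50 + 29/50 → 1
L = 4/25 + 21/50 + 29/50 + 1 = 54/25 = 2.16 bits/symbol.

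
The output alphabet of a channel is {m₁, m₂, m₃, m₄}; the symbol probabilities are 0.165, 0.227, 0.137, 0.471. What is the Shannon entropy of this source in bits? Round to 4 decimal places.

1.8190 bits

H = −Σ pᵢ log₂ pᵢ.
−0.165·log₂(0.165) = 0.4289
−0.227·log₂(0.227) = 0.4856
−0.137·log₂(0.137) = 0.3929
−0.471·log₂(0.471) = 0.5116
Sum ≈ 1.8190 → 1.8190 bits.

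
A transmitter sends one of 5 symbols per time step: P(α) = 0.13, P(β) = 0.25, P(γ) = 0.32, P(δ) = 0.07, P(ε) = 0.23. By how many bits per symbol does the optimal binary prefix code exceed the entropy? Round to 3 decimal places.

0.035 bits

Entropy H = −Σ p log₂ p ≈ 2.1649 bits.
Huffman merges: 7/100+13/100→1/5; 1/5+23/100→43/100; 1/4+8/25→57/100; 43/100+57/100→1. L = 11/5 ≈ 2.2000.
L − H = 2.2000 − 2.1649 = 0.035 bits.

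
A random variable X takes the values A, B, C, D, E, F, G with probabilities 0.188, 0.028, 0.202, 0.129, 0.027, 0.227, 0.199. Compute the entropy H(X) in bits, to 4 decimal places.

H = −Σ pᵢ log₂ pᵢ.
−0.188·log₂(0.188) = 0.4533
−0.028·log₂(0.028) = 0.1444
−0.202·log₂(0.202) = 0.4661
−0.129·log₂(0.129) = 0.3811
−0.027·log₂(0.027) = 0.1407
−0.227·log₂(0.227) = 0.4856
−0.199·log₂(0.199) = 0.4635
Sum ≈ 2.5348 → 2.5348 bits.

2.5348 bits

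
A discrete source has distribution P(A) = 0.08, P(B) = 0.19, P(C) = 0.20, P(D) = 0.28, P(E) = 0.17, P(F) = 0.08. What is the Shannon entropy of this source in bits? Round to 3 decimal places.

H = −Σ pᵢ log₂ pᵢ.
−0.08·log₂(0.08) = 0.2915
−0.19·log₂(0.19) = 0.4552
−0.20·log₂(0.20) = 0.4644
−0.28·log₂(0.28) = 0.5142
−0.17·log₂(0.17) = 0.4346
−0.08·log₂(0.08) = 0.2915
Sum ≈ 2.4514 → 2.451 bits.

2.451 bits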